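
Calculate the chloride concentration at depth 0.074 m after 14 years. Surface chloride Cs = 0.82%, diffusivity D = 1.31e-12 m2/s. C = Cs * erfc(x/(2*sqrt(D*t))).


t_seconds = 14 * 365.25 * 24 * 3600 = 441806400.0 s
arg = 0.074 / (2 * sqrt(1.31e-12 * 441806400.0))
= 1.538
erfc(1.538) = 0.0296
C = 0.82 * 0.0296 = 0.0243%

0.0243


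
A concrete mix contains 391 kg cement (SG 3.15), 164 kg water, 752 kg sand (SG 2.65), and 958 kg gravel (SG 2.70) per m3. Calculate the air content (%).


Vol cement = 391 / (3.15 * 1000) = 0.124127 m3
Vol water = 164 / 1000 = 0.164 m3
Vol sand = 752 / (2.65 * 1000) = 0.283774 m3
Vol gravel = 958 / (2.70 * 1000) = 0.354815 m3
Total solid + water volume = 0.926715 m3
Air = (1 - 0.926715) * 100 = 7.33%

7.33


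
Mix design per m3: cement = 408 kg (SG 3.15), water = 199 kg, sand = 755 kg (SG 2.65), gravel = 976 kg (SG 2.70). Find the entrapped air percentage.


Vol cement = 408 / (3.15 * 1000) = 0.129524 m3
Vol water = 199 / 1000 = 0.199 m3
Vol sand = 755 / (2.65 * 1000) = 0.284906 m3
Vol gravel = 976 / (2.70 * 1000) = 0.361481 m3
Total solid + water volume = 0.974911 m3
Air = (1 - 0.974911) * 100 = 2.51%

2.51


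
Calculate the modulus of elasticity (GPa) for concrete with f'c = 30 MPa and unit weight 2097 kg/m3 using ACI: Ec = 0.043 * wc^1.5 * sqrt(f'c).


Ec = 0.043 * 2097^1.5 * sqrt(30) / 1000
= 22.62 GPa

22.62


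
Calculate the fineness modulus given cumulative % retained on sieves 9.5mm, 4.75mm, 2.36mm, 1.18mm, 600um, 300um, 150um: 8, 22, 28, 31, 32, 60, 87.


FM = sum(cumulative % retained) / 100
= 268 / 100
= 2.68

2.68


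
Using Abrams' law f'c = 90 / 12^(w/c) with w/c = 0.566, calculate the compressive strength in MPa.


f'c = 90 / 12^0.566
= 90 / 4.081
= 22.05 MPa

22.05


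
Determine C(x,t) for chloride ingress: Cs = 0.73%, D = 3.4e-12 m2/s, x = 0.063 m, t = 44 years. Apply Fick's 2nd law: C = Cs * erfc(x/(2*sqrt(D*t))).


t_seconds = 44 * 365.25 * 24 * 3600 = 1388534400.0 s
arg = 0.063 / (2 * sqrt(3.4e-12 * 1388534400.0))
= 0.4585
erfc(0.4585) = 0.5168
C = 0.73 * 0.5168 = 0.3772%

0.3772


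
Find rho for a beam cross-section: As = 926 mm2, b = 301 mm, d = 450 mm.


rho = As / (b * d)
= 926 / (301 * 450)
= 0.0068

0.0068


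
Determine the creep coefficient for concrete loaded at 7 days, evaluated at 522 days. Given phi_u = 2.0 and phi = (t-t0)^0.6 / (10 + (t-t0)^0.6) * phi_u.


dt = 522 - 7 = 515
phi = 515^0.6 / (10 + 515^0.6) * 2.0
= 1.618

1.618


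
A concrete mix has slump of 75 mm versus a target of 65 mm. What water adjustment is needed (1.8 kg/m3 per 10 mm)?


Difference = 65 - 75 = -10 mm
Water adjustment = -10 * 1.8 / 10 = -1.8 kg/m3

-1.8


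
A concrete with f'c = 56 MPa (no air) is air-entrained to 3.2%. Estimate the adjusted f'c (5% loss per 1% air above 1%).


Strength loss = (3.2 - 1) * 5 = 11.0%
f'c = 56 * (1 - 11.0/100)
= 49.84 MPa

49.84


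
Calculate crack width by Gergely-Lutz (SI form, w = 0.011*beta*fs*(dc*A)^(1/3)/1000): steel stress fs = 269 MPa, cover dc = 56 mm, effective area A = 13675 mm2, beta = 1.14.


w = 0.011 * beta * fs * (dc * A)^(1/3) / 1000
= 0.011 * 1.14 * 269 * (56 * 13675)^(1/3) / 1000
= 0.309 mm

0.309


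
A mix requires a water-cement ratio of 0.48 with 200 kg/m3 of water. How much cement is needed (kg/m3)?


Cement = water / (w/c)
= 200 / 0.48
= 416.7 kg/m3

416.7


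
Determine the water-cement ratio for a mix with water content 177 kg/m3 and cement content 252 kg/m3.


w/c = water / cement
w/c = 177 / 252 = 0.702

0.702


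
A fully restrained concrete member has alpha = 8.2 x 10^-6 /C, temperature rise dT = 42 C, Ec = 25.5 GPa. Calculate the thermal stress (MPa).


sigma = alpha * dT * Ec
= 8.2e-6 * 42 * 25.5 * 1000
= 8.782 MPa

8.782


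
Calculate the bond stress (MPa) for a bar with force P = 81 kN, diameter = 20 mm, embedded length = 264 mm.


u = P / (pi * db * ld)
= 81 * 1000 / (pi * 20 * 264)
= 4.883 MPa

4.883


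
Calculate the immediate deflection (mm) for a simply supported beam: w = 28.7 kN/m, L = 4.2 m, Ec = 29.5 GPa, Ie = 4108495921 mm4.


Convert: L = 4.2 m = 4200 mm, Ec = 29.5 GPa = 29500 MPa
delta = 5 * 28.7 * 4200^4 / (384 * 29500 * 4108495921)
= 0.96 mm

0.96


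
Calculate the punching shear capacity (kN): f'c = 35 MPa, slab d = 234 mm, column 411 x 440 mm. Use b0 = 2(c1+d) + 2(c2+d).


b0 = 2*(411 + 234) + 2*(440 + 234) = 2638 mm
Vc = 0.33 * sqrt(35) * 2638 * 234 / 1000
= 1205.14 kN

1205.14


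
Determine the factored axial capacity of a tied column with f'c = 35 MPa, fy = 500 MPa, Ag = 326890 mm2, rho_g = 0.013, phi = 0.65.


Ast = rho * Ag = 0.013 * 326890 = 4249.57 mm2
phi*Pn = 0.65 * 0.80 * (0.85 * 35 * (326890 - 4249.57) + 500 * 4249.57) / 1000
= 6096.14 kN

6096.14


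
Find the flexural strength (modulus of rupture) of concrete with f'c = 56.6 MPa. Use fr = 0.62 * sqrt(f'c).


fr = 0.62 * sqrt(56.6)
= 4.664 MPa

4.664


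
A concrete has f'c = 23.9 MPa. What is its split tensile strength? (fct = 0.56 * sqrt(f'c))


fct = 0.56 * sqrt(23.9)
= 0.56 * 4.889
= 2.738 MPa

2.738


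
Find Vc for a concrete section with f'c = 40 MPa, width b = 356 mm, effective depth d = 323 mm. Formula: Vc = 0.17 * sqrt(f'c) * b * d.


Vc = 0.17 * sqrt(40) * 356 * 323 / 1000
= 123.63 kN

123.63


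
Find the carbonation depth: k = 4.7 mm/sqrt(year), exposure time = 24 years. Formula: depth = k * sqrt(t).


depth = k * sqrt(t)
= 4.7 * sqrt(24)
= 23.03 mm

23.03


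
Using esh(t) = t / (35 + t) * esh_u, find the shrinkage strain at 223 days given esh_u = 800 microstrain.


esh(223) = 223 / (35 + 223) * 800
= 223 / 258 * 800
= 691.5 microstrain

691.5


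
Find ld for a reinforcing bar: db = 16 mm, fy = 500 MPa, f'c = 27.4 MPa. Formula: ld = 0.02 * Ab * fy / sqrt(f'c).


Ab = pi * 16^2 / 4 = 201.062 mm2
ld = 0.02 * 201.062 * 500 / sqrt(27.4)
= 384.1 mm

384.1


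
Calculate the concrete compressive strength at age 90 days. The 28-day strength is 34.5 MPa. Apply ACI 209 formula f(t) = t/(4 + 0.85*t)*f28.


f(90) = 90 / (4 + 0.85 * 90) * 34.5
= 90 / 80.5 * 34.5
= 38.57 MPa

38.57


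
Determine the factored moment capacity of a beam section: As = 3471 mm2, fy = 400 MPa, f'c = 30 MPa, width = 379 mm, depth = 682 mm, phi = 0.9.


a = As * fy / (0.85 * f'c * b)
= 3471 * 400 / (0.85 * 30 * 379)
= 143.6598 mm
Mn = As * fy * (d - a/2) / 10^6
= 847.1602 kN-m
phi*Mn = 0.9 * 847.1602 = 762.44 kN-m

762.44


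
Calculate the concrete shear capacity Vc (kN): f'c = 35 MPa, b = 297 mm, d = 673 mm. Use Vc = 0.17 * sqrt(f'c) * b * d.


Vc = 0.17 * sqrt(35) * 297 * 673 / 1000
= 201.03 kN

201.03


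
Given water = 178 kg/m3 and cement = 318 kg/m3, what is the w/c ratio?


w/c = water / cement
w/c = 178 / 318 = 0.56

0.56


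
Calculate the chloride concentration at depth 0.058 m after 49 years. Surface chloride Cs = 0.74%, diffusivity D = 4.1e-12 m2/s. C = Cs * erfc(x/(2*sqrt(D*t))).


t_seconds = 49 * 365.25 * 24 * 3600 = 1546322400.0 s
arg = 0.058 / (2 * sqrt(4.1e-12 * 1546322400.0))
= 0.3642
erfc(0.3642) = 0.6065
C = 0.74 * 0.6065 = 0.4488%

0.4488


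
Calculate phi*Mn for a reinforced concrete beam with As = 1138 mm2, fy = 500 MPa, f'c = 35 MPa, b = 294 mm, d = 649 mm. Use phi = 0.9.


a = As * fy / (0.85 * f'c * b)
= 1138 * 500 / (0.85 * 35 * 294)
= 65.0546 mm
Mn = As * fy * (d - a/2) / 10^6
= 350.773 kN-m
phi*Mn = 0.9 * 350.773 = 315.7 kN-m

315.7


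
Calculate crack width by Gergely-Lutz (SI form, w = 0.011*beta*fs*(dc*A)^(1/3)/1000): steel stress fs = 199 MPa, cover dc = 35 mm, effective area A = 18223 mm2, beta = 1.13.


w = 0.011 * beta * fs * (dc * A)^(1/3) / 1000
= 0.011 * 1.13 * 199 * (35 * 18223)^(1/3) / 1000
= 0.213 mm

0.213


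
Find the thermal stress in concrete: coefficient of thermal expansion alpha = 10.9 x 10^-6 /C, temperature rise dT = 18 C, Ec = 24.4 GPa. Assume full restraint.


sigma = alpha * dT * Ec
= 10.9e-6 * 18 * 24.4 * 1000
= 4.787 MPa

4.787


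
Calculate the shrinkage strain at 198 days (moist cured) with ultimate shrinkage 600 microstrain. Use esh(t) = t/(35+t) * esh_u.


esh(198) = 198 / (35 + 198) * 600
= 198 / 233 * 600
= 509.9 microstrain

509.9


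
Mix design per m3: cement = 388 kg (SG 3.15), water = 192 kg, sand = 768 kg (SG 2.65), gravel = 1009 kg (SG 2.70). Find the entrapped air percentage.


Vol cement = 388 / (3.15 * 1000) = 0.123175 m3
Vol water = 192 / 1000 = 0.192 m3
Vol sand = 768 / (2.65 * 1000) = 0.289811 m3
Vol gravel = 1009 / (2.70 * 1000) = 0.373704 m3
Total solid + water volume = 0.97869 m3
Air = (1 - 0.97869) * 100 = 2.13%

2.13


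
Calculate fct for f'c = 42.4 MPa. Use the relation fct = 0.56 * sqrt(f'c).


fct = 0.56 * sqrt(42.4)
= 0.56 * 6.512
= 3.646 MPa

3.646


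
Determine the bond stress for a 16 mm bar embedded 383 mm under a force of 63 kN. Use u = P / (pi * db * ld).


u = P / (pi * db * ld)
= 63 * 1000 / (pi * 16 * 383)
= 3.272 MPa

3.272


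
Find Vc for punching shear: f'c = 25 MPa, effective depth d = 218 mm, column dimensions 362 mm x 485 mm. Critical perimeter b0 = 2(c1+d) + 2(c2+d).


b0 = 2*(362 + 218) + 2*(485 + 218) = 2566 mm
Vc = 0.33 * sqrt(25) * 2566 * 218 / 1000
= 922.99 kN

922.99


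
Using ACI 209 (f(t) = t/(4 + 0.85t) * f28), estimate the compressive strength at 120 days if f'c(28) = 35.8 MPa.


f(120) = 120 / (4 + 0.85 * 120) * 35.8
= 120 / 106.0 * 35.8
= 40.53 MPa

40.53


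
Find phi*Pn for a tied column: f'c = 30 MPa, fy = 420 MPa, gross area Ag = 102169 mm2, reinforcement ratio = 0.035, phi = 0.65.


Ast = rho * Ag = 0.035 * 102169 = 3575.915 mm2
phi*Pn = 0.65 * 0.80 * (0.85 * 30 * (102169 - 3575.915) + 420 * 3575.915) / 1000
= 2088.32 kN

2088.32


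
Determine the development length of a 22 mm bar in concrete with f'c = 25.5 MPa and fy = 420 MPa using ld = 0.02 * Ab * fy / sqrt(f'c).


Ab = pi * 22^2 / 4 = 380.133 mm2
ld = 0.02 * 380.133 * 420 / sqrt(25.5)
= 632.3 mm

632.3


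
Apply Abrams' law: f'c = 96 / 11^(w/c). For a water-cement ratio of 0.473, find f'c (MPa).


f'c = 96 / 11^0.473
= 96 / 3.109
= 30.88 MPa

30.88


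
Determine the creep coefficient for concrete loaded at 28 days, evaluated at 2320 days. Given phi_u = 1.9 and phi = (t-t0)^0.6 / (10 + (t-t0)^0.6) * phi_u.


dt = 2320 - 28 = 2292
phi = 2292^0.6 / (10 + 2292^0.6) * 1.9
= 1.733

1.733


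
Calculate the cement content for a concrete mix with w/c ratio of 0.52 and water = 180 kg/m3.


Cement = water / (w/c)
= 180 / 0.52
= 346.2 kg/m3

346.2


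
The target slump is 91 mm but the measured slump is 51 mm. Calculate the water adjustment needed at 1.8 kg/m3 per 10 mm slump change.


Difference = 91 - 51 = 40 mm
Water adjustment = 40 * 1.8 / 10 = 7.2 kg/m3

7.2


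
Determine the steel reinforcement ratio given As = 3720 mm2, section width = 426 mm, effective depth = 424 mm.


rho = As / (b * d)
= 3720 / (426 * 424)
= 0.0206

0.0206


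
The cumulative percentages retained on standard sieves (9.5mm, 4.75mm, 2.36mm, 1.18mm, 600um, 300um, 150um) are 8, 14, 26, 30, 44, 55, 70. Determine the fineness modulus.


FM = sum(cumulative % retained) / 100
= 247 / 100
= 2.47

2.47


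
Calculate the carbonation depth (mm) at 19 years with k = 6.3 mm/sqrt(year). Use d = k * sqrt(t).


depth = k * sqrt(t)
= 6.3 * sqrt(19)
= 27.46 mm

27.46


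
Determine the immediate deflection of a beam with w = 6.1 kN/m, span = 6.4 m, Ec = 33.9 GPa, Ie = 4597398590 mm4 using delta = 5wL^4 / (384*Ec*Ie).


Convert: L = 6.4 m = 6400 mm, Ec = 33.9 GPa = 33900 MPa
delta = 5 * 6.1 * 6400^4 / (384 * 33900 * 4597398590)
= 0.86 mm

0.86


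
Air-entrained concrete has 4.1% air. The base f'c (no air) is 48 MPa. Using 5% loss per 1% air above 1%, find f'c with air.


Strength loss = (4.1 - 1) * 5 = 15.5%
f'c = 48 * (1 - 15.5/100)
= 40.56 MPa

40.56


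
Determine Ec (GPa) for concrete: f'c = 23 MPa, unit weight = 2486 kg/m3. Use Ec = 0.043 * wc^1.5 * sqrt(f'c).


Ec = 0.043 * 2486^1.5 * sqrt(23) / 1000
= 25.56 GPa

25.56


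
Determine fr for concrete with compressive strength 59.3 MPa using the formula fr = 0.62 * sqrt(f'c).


fr = 0.62 * sqrt(59.3)
= 4.774 MPa

4.774


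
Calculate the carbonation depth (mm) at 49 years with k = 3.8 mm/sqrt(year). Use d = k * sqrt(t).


depth = k * sqrt(t)
= 3.8 * sqrt(49)
= 26.6 mm

26.6


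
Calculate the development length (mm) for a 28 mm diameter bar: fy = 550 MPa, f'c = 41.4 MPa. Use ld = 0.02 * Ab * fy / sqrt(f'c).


Ab = pi * 28^2 / 4 = 615.752 mm2
ld = 0.02 * 615.752 * 550 / sqrt(41.4)
= 1052.7 mm

1052.7


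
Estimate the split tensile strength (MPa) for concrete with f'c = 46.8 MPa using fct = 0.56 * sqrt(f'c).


fct = 0.56 * sqrt(46.8)
= 0.56 * 6.841
= 3.831 MPa

3.831


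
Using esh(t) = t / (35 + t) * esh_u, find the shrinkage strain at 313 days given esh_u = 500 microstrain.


esh(313) = 313 / (35 + 313) * 500
= 313 / 348 * 500
= 449.7 microstrain

449.7


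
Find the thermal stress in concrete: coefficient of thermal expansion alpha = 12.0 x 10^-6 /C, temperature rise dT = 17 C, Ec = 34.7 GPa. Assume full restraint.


sigma = alpha * dT * Ec
= 12.0e-6 * 17 * 34.7 * 1000
= 7.079 MPa

7.079


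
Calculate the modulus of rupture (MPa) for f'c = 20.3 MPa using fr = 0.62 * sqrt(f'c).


fr = 0.62 * sqrt(20.3)
= 2.793 MPa

2.793


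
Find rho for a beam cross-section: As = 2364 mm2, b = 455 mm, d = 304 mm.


rho = As / (b * d)
= 2364 / (455 * 304)
= 0.0171

0.0171


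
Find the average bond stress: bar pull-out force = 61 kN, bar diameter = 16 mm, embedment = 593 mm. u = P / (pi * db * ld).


u = P / (pi * db * ld)
= 61 * 1000 / (pi * 16 * 593)
= 2.046 MPa

2.046


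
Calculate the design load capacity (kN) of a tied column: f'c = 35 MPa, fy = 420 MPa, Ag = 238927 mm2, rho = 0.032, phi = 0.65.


Ast = rho * Ag = 0.032 * 238927 = 7645.664 mm2
phi*Pn = 0.65 * 0.80 * (0.85 * 35 * (238927 - 7645.664) + 420 * 7645.664) / 1000
= 5247.74 kN

5247.74


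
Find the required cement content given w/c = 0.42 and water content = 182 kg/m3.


Cement = water / (w/c)
= 182 / 0.42
= 433.3 kg/m3

433.3


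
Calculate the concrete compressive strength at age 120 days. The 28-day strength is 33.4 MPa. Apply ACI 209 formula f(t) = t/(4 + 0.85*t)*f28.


f(120) = 120 / (4 + 0.85 * 120) * 33.4
= 120 / 106.0 * 33.4
= 37.81 MPa

37.81


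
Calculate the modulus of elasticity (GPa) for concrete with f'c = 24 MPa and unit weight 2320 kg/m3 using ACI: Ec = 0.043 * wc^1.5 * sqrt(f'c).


Ec = 0.043 * 2320^1.5 * sqrt(24) / 1000
= 23.54 GPa

23.54


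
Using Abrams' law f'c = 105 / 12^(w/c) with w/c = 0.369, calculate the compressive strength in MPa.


f'c = 105 / 12^0.369
= 105 / 2.502
= 41.97 MPa

41.97


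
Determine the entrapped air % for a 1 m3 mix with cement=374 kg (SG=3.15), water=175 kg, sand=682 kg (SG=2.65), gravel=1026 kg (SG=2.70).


Vol cement = 374 / (3.15 * 1000) = 0.11873 m3
Vol water = 175 / 1000 = 0.175 m3
Vol sand = 682 / (2.65 * 1000) = 0.257358 m3
Vol gravel = 1026 / (2.70 * 1000) = 0.38 m3
Total solid + water volume = 0.931089 m3
Air = (1 - 0.931089) * 100 = 6.89%

6.89


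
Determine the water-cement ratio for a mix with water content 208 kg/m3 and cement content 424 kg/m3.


w/c = water / cement
w/c = 208 / 424 = 0.491

0.491


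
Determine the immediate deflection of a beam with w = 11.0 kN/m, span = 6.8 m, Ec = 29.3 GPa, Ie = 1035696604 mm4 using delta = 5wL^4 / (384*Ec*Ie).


Convert: L = 6.8 m = 6800 mm, Ec = 29.3 GPa = 29300 MPa
delta = 5 * 11.0 * 6800^4 / (384 * 29300 * 1035696604)
= 10.09 mm

10.09


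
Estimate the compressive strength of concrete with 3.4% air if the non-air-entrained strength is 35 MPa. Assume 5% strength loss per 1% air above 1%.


Strength loss = (3.4 - 1) * 5 = 12.0%
f'c = 35 * (1 - 12.0/100)
= 30.8 MPa

30.8


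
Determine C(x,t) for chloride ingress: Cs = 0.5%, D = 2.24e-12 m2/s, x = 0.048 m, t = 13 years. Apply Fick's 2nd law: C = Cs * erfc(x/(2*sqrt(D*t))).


t_seconds = 13 * 365.25 * 24 * 3600 = 410248800.0 s
arg = 0.048 / (2 * sqrt(2.24e-12 * 410248800.0))
= 0.7917
erfc(0.7917) = 0.2629
C = 0.5 * 0.2629 = 0.1314%

0.1314


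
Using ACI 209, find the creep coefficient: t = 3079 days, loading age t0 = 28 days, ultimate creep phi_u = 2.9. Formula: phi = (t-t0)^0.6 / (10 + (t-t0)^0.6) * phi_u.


dt = 3079 - 28 = 3051
phi = 3051^0.6 / (10 + 3051^0.6) * 2.9
= 2.682

2.682


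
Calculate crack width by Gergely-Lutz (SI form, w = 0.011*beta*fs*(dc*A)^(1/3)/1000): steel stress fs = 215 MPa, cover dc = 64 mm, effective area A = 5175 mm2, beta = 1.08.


w = 0.011 * beta * fs * (dc * A)^(1/3) / 1000
= 0.011 * 1.08 * 215 * (64 * 5175)^(1/3) / 1000
= 0.177 mm

0.177


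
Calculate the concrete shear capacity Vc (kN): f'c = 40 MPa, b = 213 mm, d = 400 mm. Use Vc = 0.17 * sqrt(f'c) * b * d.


Vc = 0.17 * sqrt(40) * 213 * 400 / 1000
= 91.6 kN

91.6


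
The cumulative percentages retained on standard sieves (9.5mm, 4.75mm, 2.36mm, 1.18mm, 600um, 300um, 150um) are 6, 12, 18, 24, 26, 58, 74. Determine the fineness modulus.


FM = sum(cumulative % retained) / 100
= 218 / 100
= 2.18

2.18


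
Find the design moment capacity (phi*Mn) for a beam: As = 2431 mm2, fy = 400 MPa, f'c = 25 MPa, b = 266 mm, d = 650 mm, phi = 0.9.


a = As * fy / (0.85 * f'c * b)
= 2431 * 400 / (0.85 * 25 * 266)
= 172.0301 mm
Mn = As * fy * (d - a/2) / 10^6
= 548.419 kN-m
phi*Mn = 0.9 * 548.419 = 493.58 kN-m

493.58


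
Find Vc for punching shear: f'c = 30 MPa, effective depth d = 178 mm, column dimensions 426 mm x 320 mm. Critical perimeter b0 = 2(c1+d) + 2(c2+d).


b0 = 2*(426 + 178) + 2*(320 + 178) = 2204 mm
Vc = 0.33 * sqrt(30) * 2204 * 178 / 1000
= 709.1 kN

709.1


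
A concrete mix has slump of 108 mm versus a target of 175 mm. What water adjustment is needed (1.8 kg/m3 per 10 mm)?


Difference = 175 - 108 = 67 mm
Water adjustment = 67 * 1.8 / 10 = 12.1 kg/m3

12.1


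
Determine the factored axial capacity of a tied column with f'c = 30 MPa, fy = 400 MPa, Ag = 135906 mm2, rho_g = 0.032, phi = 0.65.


Ast = rho * Ag = 0.032 * 135906 = 4348.992 mm2
phi*Pn = 0.65 * 0.80 * (0.85 * 30 * (135906 - 4348.992) + 400 * 4348.992) / 1000
= 2649.04 kN

2649.04


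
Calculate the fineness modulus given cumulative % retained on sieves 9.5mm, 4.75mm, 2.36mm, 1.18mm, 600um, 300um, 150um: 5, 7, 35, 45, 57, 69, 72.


FM = sum(cumulative % retained) / 100
= 290 / 100
= 2.9

2.9


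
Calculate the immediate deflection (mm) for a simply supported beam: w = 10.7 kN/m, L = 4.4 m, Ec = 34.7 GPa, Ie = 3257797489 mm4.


Convert: L = 4.4 m = 4400 mm, Ec = 34.7 GPa = 34700 MPa
delta = 5 * 10.7 * 4400^4 / (384 * 34700 * 3257797489)
= 0.46 mm

0.46


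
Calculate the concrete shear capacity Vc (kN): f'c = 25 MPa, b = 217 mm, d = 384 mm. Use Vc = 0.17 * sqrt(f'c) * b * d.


Vc = 0.17 * sqrt(25) * 217 * 384 / 1000
= 70.83 kN

70.83


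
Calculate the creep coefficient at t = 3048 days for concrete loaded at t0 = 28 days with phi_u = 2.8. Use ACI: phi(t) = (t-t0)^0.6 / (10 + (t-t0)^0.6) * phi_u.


dt = 3048 - 28 = 3020
phi = 3020^0.6 / (10 + 3020^0.6) * 2.8
= 2.589

2.589


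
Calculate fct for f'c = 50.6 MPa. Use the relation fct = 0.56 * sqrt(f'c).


fct = 0.56 * sqrt(50.6)
= 0.56 * 7.113
= 3.983 MPa

3.983


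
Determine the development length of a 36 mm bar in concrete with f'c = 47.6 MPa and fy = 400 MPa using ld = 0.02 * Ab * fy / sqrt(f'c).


Ab = pi * 36^2 / 4 = 1017.876 mm2
ld = 0.02 * 1017.876 * 400 / sqrt(47.6)
= 1180.3 mm

1180.3


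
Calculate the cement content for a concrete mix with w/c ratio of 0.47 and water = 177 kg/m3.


Cement = water / (w/c)
= 177 / 0.47
= 376.6 kg/m3

376.6


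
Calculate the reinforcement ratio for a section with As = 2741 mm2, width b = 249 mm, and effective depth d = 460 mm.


rho = As / (b * d)
= 2741 / (249 * 460)
= 0.0239

0.0239


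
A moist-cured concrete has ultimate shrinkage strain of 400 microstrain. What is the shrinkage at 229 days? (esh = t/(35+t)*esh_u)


esh(229) = 229 / (35 + 229) * 400
= 229 / 264 * 400
= 347.0 microstrain

347.0


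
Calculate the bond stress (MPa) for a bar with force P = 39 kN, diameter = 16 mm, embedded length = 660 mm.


u = P / (pi * db * ld)
= 39 * 1000 / (pi * 16 * 660)
= 1.176 MPa

1.176


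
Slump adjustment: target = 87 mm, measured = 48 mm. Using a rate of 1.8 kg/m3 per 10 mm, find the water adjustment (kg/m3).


Difference = 87 - 48 = 39 mm
Water adjustment = 39 * 1.8 / 10 = 7.0 kg/m3

7.0


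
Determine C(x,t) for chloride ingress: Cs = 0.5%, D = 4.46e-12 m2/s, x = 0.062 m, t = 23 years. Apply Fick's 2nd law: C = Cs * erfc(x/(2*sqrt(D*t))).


t_seconds = 23 * 365.25 * 24 * 3600 = 725824800.0 s
arg = 0.062 / (2 * sqrt(4.46e-12 * 725824800.0))
= 0.5449
erfc(0.5449) = 0.441
C = 0.5 * 0.441 = 0.2205%

0.2205


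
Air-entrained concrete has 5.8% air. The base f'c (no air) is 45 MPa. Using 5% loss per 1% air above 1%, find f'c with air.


Strength loss = (5.8 - 1) * 5 = 24.0%
f'c = 45 * (1 - 24.0/100)
= 34.2 MPa

34.2


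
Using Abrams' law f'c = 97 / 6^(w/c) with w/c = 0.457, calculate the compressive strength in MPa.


f'c = 97 / 6^0.457
= 97 / 2.268
= 42.77 MPa

42.77


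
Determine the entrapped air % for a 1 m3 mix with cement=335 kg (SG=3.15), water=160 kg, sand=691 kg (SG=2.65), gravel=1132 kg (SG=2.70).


Vol cement = 335 / (3.15 * 1000) = 0.106349 m3
Vol water = 160 / 1000 = 0.16 m3
Vol sand = 691 / (2.65 * 1000) = 0.260755 m3
Vol gravel = 1132 / (2.70 * 1000) = 0.419259 m3
Total solid + water volume = 0.946363 m3
Air = (1 - 0.946363) * 100 = 5.36%

5.36


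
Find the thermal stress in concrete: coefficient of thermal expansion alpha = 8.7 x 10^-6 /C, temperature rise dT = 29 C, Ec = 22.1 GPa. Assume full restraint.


sigma = alpha * dT * Ec
= 8.7e-6 * 29 * 22.1 * 1000
= 5.576 MPa

5.576


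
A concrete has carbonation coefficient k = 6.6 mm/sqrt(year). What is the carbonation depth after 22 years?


depth = k * sqrt(t)
= 6.6 * sqrt(22)
= 30.96 mm

30.96


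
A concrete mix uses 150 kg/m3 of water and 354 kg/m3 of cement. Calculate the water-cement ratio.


w/c = water / cement
w/c = 150 / 354 = 0.424

0.424


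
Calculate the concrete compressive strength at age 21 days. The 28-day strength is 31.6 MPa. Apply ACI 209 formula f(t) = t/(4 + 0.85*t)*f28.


f(21) = 21 / (4 + 0.85 * 21) * 31.6
= 21 / 21.85 * 31.6
= 30.37 MPa

30.37


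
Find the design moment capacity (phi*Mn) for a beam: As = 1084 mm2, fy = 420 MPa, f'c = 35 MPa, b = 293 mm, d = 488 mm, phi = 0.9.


a = As * fy / (0.85 * f'c * b)
= 1084 * 420 / (0.85 * 35 * 293)
= 52.2305 mm
Mn = As * fy * (d - a/2) / 10^6
= 210.2869 kN-m
phi*Mn = 0.9 * 210.2869 = 189.26 kN-m

189.26


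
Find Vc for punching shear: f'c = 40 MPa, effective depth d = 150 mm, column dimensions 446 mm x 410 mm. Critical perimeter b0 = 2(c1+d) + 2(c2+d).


b0 = 2*(446 + 150) + 2*(410 + 150) = 2312 mm
Vc = 0.33 * sqrt(40) * 2312 * 150 / 1000
= 723.81 kN

723.81


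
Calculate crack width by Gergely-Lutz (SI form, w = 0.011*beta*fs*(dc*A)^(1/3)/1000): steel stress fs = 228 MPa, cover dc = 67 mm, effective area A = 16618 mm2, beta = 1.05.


w = 0.011 * beta * fs * (dc * A)^(1/3) / 1000
= 0.011 * 1.05 * 228 * (67 * 16618)^(1/3) / 1000
= 0.273 mm

0.273


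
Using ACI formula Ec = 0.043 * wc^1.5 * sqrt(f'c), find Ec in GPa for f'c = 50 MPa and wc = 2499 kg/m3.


Ec = 0.043 * 2499^1.5 * sqrt(50) / 1000
= 37.98 GPa

37.98


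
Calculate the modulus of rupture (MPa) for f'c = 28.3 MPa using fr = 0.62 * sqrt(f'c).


fr = 0.62 * sqrt(28.3)
= 3.298 MPa

3.298


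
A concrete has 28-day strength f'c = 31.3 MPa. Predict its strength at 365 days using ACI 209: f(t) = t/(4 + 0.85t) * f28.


f(365) = 365 / (4 + 0.85 * 365) * 31.3
= 365 / 314.25 * 31.3
= 36.35 MPa

36.35


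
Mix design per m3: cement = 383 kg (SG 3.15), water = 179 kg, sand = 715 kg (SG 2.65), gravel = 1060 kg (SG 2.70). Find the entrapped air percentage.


Vol cement = 383 / (3.15 * 1000) = 0.121587 m3
Vol water = 179 / 1000 = 0.179 m3
Vol sand = 715 / (2.65 * 1000) = 0.269811 m3
Vol gravel = 1060 / (2.70 * 1000) = 0.392593 m3
Total solid + water volume = 0.962991 m3
Air = (1 - 0.962991) * 100 = 3.7%

3.7


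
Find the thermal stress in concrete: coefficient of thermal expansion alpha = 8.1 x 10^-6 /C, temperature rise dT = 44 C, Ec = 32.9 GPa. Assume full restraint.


sigma = alpha * dT * Ec
= 8.1e-6 * 44 * 32.9 * 1000
= 11.726 MPa

11.726


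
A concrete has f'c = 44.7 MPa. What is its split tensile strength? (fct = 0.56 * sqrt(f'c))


fct = 0.56 * sqrt(44.7)
= 0.56 * 6.686
= 3.744 MPa

3.744


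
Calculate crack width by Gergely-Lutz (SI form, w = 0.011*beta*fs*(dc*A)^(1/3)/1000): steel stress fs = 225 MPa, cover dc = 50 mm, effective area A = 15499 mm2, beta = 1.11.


w = 0.011 * beta * fs * (dc * A)^(1/3) / 1000
= 0.011 * 1.11 * 225 * (50 * 15499)^(1/3) / 1000
= 0.252 mm

0.252


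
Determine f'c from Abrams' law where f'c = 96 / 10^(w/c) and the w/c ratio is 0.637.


f'c = 96 / 10^0.637
= 96 / 4.335
= 22.14 MPa

22.14


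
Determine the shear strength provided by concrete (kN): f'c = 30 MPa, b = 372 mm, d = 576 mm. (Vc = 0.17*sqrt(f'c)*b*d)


Vc = 0.17 * sqrt(30) * 372 * 576 / 1000
= 199.51 kN

199.51


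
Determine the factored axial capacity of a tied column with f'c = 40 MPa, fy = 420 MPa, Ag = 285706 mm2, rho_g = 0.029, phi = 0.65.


Ast = rho * Ag = 0.029 * 285706 = 8285.474 mm2
phi*Pn = 0.65 * 0.80 * (0.85 * 40 * (285706 - 8285.474) + 420 * 8285.474) / 1000
= 6714.34 kN

6714.34


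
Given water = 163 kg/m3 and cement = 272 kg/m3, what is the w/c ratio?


w/c = water / cement
w/c = 163 / 272 = 0.599

0.599


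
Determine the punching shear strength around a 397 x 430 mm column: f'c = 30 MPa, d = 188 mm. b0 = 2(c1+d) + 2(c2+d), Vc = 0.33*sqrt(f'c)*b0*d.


b0 = 2*(397 + 188) + 2*(430 + 188) = 2406 mm
Vc = 0.33 * sqrt(30) * 2406 * 188 / 1000
= 817.58 kN

817.58


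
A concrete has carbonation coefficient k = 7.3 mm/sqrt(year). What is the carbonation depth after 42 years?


depth = k * sqrt(t)
= 7.3 * sqrt(42)
= 47.31 mm

47.31


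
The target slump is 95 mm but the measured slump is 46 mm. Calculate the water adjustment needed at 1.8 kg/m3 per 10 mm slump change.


Difference = 95 - 46 = 49 mm
Water adjustment = 49 * 1.8 / 10 = 8.8 kg/m3

8.8


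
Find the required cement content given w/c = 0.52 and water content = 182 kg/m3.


Cement = water / (w/c)
= 182 / 0.52
= 350.0 kg/m3

350.0


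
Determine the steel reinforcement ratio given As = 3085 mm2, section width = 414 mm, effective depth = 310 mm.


rho = As / (b * d)
= 3085 / (414 * 310)
= 0.024

0.024


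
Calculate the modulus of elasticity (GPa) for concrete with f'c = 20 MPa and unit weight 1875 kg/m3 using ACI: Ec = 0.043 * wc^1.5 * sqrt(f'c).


Ec = 0.043 * 1875^1.5 * sqrt(20) / 1000
= 15.61 GPa

15.61


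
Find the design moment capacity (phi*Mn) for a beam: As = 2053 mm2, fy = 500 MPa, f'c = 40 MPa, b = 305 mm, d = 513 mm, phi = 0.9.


a = As * fy / (0.85 * f'c * b)
= 2053 * 500 / (0.85 * 40 * 305)
= 98.9875 mm
Mn = As * fy * (d - a/2) / 10^6
= 475.7892 kN-m
phi*Mn = 0.9 * 475.7892 = 428.21 kN-m

428.21


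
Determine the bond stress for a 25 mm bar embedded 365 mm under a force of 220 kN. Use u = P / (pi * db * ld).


u = P / (pi * db * ld)
= 220 * 1000 / (pi * 25 * 365)
= 7.674 MPa

7.674


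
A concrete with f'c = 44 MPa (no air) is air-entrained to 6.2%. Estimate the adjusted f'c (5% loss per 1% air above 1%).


Strength loss = (6.2 - 1) * 5 = 26.0%
f'c = 44 * (1 - 26.0/100)
= 32.56 MPa

32.56


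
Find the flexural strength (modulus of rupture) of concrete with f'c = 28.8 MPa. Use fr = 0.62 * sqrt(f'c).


fr = 0.62 * sqrt(28.8)
= 3.327 MPa

3.327


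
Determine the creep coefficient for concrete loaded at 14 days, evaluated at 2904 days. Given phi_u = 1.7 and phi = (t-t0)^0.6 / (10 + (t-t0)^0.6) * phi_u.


dt = 2904 - 14 = 2890
phi = 2890^0.6 / (10 + 2890^0.6) * 1.7
= 1.568

1.568


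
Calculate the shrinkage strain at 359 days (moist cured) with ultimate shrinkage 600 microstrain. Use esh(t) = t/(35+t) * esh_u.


esh(359) = 359 / (35 + 359) * 600
= 359 / 394 * 600
= 546.7 microstrain

546.7


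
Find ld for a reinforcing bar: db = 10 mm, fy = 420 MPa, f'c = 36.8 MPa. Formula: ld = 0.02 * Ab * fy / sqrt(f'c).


Ab = pi * 10^2 / 4 = 78.54 mm2
ld = 0.02 * 78.54 * 420 / sqrt(36.8)
= 108.8 mm

108.8


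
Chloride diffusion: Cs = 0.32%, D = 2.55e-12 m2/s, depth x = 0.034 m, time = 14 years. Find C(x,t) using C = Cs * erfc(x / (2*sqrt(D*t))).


t_seconds = 14 * 365.25 * 24 * 3600 = 441806400.0 s
arg = 0.034 / (2 * sqrt(2.55e-12 * 441806400.0))
= 0.5065
erfc(0.5065) = 0.4738
C = 0.32 * 0.4738 = 0.1516%

0.1516


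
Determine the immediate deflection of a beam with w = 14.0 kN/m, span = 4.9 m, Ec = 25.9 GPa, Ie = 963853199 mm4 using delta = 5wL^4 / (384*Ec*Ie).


Convert: L = 4.9 m = 4900 mm, Ec = 25.9 GPa = 25900 MPa
delta = 5 * 14.0 * 4900^4 / (384 * 25900 * 963853199)
= 4.21 mm

4.21


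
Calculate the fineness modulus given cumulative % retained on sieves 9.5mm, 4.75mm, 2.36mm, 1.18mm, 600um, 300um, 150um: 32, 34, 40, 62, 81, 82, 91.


FM = sum(cumulative % retained) / 100
= 422 / 100
= 4.22

4.22


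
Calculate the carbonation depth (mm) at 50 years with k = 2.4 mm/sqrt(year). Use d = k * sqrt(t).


depth = k * sqrt(t)
= 2.4 * sqrt(50)
= 16.97 mm

16.97


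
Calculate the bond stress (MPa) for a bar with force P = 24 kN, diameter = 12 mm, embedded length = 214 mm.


u = P / (pi * db * ld)
= 24 * 1000 / (pi * 12 * 214)
= 2.975 MPa

2.975


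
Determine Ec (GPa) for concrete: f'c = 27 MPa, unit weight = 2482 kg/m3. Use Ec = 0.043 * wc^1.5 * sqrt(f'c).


Ec = 0.043 * 2482^1.5 * sqrt(27) / 1000
= 27.63 GPa

27.63


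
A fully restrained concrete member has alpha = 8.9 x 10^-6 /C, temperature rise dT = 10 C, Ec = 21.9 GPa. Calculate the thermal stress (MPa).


sigma = alpha * dT * Ec
= 8.9e-6 * 10 * 21.9 * 1000
= 1.949 MPa

1.949


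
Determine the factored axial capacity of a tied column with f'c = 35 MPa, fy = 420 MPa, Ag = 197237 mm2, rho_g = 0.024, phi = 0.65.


Ast = rho * Ag = 0.024 * 197237 = 4733.688 mm2
phi*Pn = 0.65 * 0.80 * (0.85 * 35 * (197237 - 4733.688) + 420 * 4733.688) / 1000
= 4011.86 kN

4011.86


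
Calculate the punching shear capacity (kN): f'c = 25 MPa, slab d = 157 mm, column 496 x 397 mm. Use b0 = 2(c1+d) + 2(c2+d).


b0 = 2*(496 + 157) + 2*(397 + 157) = 2414 mm
Vc = 0.33 * sqrt(25) * 2414 * 157 / 1000
= 625.35 kN

625.35


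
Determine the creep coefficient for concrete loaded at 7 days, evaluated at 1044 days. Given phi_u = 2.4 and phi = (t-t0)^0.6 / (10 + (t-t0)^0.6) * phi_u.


dt = 1044 - 7 = 1037
phi = 1037^0.6 / (10 + 1037^0.6) * 2.4
= 2.078

2.078


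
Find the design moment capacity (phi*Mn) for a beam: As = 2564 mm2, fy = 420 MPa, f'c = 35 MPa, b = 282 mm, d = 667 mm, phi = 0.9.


a = As * fy / (0.85 * f'c * b)
= 2564 * 420 / (0.85 * 35 * 282)
= 128.3605 mm
Mn = As * fy * (d - a/2) / 10^6
= 649.1646 kN-m
phi*Mn = 0.9 * 649.1646 = 584.25 kN-m

584.25


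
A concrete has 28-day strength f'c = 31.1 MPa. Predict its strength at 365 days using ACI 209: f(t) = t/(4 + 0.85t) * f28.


f(365) = 365 / (4 + 0.85 * 365) * 31.1
= 365 / 314.25 * 31.1
= 36.12 MPa

36.12


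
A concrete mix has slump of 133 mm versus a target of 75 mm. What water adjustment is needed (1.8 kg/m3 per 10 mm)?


Difference = 75 - 133 = -58 mm
Water adjustment = -58 * 1.8 / 10 = -10.4 kg/m3

-10.4


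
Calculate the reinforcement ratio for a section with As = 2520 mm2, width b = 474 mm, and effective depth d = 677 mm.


rho = As / (b * d)
= 2520 / (474 * 677)
= 0.0079

0.0079


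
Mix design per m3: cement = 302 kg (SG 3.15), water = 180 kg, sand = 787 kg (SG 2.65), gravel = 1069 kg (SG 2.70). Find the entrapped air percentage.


Vol cement = 302 / (3.15 * 1000) = 0.095873 m3
Vol water = 180 / 1000 = 0.18 m3
Vol sand = 787 / (2.65 * 1000) = 0.296981 m3
Vol gravel = 1069 / (2.70 * 1000) = 0.395926 m3
Total solid + water volume = 0.96878 m3
Air = (1 - 0.96878) * 100 = 3.12%

3.12


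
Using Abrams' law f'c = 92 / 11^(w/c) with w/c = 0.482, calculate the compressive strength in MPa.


f'c = 92 / 11^0.482
= 92 / 3.177
= 28.96 MPa

28.96


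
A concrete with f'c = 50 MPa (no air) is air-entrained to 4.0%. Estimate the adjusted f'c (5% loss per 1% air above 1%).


Strength loss = (4.0 - 1) * 5 = 15.0%
f'c = 50 * (1 - 15.0/100)
= 42.5 MPa

42.5


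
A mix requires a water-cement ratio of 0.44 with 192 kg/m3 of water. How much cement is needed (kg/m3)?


Cement = water / (w/c)
= 192 / 0.44
= 436.4 kg/m3

436.4


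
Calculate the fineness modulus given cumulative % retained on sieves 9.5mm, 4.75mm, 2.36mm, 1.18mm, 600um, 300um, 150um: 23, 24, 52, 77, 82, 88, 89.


FM = sum(cumulative % retained) / 100
= 435 / 100
= 4.35

4.35


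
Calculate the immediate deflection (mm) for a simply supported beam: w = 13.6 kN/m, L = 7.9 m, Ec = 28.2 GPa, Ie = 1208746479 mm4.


Convert: L = 7.9 m = 7900 mm, Ec = 28.2 GPa = 28200 MPa
delta = 5 * 13.6 * 7900^4 / (384 * 28200 * 1208746479)
= 20.23 mm

20.23


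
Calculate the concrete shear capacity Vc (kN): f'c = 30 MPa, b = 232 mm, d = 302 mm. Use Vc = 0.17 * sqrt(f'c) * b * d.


Vc = 0.17 * sqrt(30) * 232 * 302 / 1000
= 65.24 kN

65.24


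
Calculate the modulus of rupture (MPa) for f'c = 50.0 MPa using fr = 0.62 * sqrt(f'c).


fr = 0.62 * sqrt(50.0)
= 4.384 MPa

4.384


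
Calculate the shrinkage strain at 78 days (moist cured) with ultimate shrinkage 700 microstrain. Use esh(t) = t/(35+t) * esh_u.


esh(78) = 78 / (35 + 78) * 700
= 78 / 113 * 700
= 483.2 microstrain

483.2


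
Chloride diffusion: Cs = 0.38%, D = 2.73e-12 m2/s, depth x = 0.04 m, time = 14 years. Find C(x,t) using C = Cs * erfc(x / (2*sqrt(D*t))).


t_seconds = 14 * 365.25 * 24 * 3600 = 441806400.0 s
arg = 0.04 / (2 * sqrt(2.73e-12 * 441806400.0))
= 0.5759
erfc(0.5759) = 0.4154
C = 0.38 * 0.4154 = 0.1579%

0.1579


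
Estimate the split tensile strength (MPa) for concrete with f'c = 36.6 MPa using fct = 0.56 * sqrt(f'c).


fct = 0.56 * sqrt(36.6)
= 0.56 * 6.05
= 3.388 MPa

3.388


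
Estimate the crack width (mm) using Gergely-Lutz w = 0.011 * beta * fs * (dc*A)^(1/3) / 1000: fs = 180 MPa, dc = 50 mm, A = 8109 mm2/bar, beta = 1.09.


w = 0.011 * beta * fs * (dc * A)^(1/3) / 1000
= 0.011 * 1.09 * 180 * (50 * 8109)^(1/3) / 1000
= 0.16 mm

0.16


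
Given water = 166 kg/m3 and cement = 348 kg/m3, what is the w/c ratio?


w/c = water / cement
w/c = 166 / 348 = 0.477

0.477


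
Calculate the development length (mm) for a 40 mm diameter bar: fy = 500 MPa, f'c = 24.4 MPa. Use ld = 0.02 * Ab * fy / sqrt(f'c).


Ab = pi * 40^2 / 4 = 1256.637 mm2
ld = 0.02 * 1256.637 * 500 / sqrt(24.4)
= 2544.0 mm

2544.0


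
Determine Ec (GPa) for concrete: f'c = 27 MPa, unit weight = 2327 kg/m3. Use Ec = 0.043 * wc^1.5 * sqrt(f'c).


Ec = 0.043 * 2327^1.5 * sqrt(27) / 1000
= 25.08 GPa

25.08


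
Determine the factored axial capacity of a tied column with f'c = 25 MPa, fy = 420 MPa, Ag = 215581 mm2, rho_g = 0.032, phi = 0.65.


Ast = rho * Ag = 0.032 * 215581 = 6898.592 mm2
phi*Pn = 0.65 * 0.80 * (0.85 * 25 * (215581 - 6898.592) + 420 * 6898.592) / 1000
= 3812.59 kN

3812.59


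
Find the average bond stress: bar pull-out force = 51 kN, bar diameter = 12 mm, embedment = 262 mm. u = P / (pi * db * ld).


u = P / (pi * db * ld)
= 51 * 1000 / (pi * 12 * 262)
= 5.163 MPa

5.163


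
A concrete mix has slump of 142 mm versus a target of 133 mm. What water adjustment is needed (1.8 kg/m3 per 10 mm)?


Difference = 133 - 142 = -9 mm
Water adjustment = -9 * 1.8 / 10 = -1.6 kg/m3

-1.6


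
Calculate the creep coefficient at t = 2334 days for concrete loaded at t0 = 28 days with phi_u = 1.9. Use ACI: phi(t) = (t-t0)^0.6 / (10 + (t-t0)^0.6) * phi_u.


dt = 2334 - 28 = 2306
phi = 2306^0.6 / (10 + 2306^0.6) * 1.9
= 1.734

1.734


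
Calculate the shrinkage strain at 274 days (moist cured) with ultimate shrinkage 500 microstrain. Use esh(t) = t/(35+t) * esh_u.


esh(274) = 274 / (35 + 274) * 500
= 274 / 309 * 500
= 443.4 microstrain

443.4


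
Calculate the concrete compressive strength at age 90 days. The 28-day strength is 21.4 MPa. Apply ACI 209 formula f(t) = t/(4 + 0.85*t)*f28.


f(90) = 90 / (4 + 0.85 * 90) * 21.4
= 90 / 80.5 * 21.4
= 23.93 MPa

23.93


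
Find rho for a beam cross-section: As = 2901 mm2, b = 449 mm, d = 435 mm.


rho = As / (b * d)
= 2901 / (449 * 435)
= 0.0149

0.0149


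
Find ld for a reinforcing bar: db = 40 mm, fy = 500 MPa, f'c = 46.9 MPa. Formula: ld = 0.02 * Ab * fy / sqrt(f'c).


Ab = pi * 40^2 / 4 = 1256.637 mm2
ld = 0.02 * 1256.637 * 500 / sqrt(46.9)
= 1834.9 mm

1834.9


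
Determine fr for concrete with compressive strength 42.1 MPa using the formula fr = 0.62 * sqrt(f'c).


fr = 0.62 * sqrt(42.1)
= 4.023 MPa

4.023


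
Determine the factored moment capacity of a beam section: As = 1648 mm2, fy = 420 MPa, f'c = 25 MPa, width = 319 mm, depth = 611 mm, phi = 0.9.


a = As * fy / (0.85 * f'c * b)
= 1648 * 420 / (0.85 * 25 * 319)
= 102.1073 mm
Mn = As * fy * (d - a/2) / 10^6
= 387.5725 kN-m
phi*Mn = 0.9 * 387.5725 = 348.82 kN-m

348.82


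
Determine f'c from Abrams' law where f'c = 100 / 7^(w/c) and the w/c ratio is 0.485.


f'c = 100 / 7^0.485
= 100 / 2.57
= 38.92 MPa

38.92


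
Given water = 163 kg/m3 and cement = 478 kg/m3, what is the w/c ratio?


w/c = water / cement
w/c = 163 / 478 = 0.341

0.341


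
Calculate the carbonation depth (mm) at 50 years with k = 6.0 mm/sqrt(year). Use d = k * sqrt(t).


depth = k * sqrt(t)
= 6.0 * sqrt(50)
= 42.43 mm

42.43


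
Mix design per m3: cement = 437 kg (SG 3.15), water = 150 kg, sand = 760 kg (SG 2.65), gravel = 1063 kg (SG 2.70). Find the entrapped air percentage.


Vol cement = 437 / (3.15 * 1000) = 0.13873 m3
Vol water = 150 / 1000 = 0.15 m3
Vol sand = 760 / (2.65 * 1000) = 0.286792 m3
Vol gravel = 1063 / (2.70 * 1000) = 0.393704 m3
Total solid + water volume = 0.969226 m3
Air = (1 - 0.969226) * 100 = 3.08%

3.08


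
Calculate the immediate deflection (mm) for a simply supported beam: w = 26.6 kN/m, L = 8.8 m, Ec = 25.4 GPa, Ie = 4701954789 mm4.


Convert: L = 8.8 m = 8800 mm, Ec = 25.4 GPa = 25400 MPa
delta = 5 * 26.6 * 8800^4 / (384 * 25400 * 4701954789)
= 17.39 mm

17.39


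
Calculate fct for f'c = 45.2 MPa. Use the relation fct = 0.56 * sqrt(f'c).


fct = 0.56 * sqrt(45.2)
= 0.56 * 6.723
= 3.765 MPa

3.765


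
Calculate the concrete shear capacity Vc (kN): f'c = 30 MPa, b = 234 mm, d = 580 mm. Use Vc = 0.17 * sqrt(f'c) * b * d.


Vc = 0.17 * sqrt(30) * 234 * 580 / 1000
= 126.37 kN

126.37


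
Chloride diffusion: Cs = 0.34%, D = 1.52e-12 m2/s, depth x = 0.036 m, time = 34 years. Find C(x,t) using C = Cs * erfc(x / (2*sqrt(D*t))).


t_seconds = 34 * 365.25 * 24 * 3600 = 1072958400.0 s
arg = 0.036 / (2 * sqrt(1.52e-12 * 1072958400.0))
= 0.4457
erfc(0.4457) = 0.5285
C = 0.34 * 0.5285 = 0.1797%

0.1797


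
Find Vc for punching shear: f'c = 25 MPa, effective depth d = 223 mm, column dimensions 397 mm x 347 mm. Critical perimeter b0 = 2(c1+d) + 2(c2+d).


b0 = 2*(397 + 223) + 2*(347 + 223) = 2380 mm
Vc = 0.33 * sqrt(25) * 2380 * 223 / 1000
= 875.72 kN

875.72


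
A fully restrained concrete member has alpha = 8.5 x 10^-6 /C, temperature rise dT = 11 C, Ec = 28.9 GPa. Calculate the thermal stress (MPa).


sigma = alpha * dT * Ec
= 8.5e-6 * 11 * 28.9 * 1000
= 2.702 MPa

2.702
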